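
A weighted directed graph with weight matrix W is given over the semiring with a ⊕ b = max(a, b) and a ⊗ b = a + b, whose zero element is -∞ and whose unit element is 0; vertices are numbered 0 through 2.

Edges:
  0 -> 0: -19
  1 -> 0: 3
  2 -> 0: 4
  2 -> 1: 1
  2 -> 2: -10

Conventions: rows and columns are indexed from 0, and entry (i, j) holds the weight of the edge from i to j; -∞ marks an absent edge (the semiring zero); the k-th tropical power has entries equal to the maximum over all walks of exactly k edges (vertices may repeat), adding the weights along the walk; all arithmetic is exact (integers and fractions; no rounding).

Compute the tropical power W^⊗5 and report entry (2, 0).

W^⊗2:
  [-38, -∞, -∞]
  [-16, -∞, -∞]
  [4, -9, -20]
W^⊗3:
  [-57, -∞, -∞]
  [-35, -∞, -∞]
  [-6, -19, -30]
W^⊗4:
  [-76, -∞, -∞]
  [-54, -∞, -∞]
  [-16, -29, -40]
W^⊗5:
  [-95, -∞, -∞]
  [-73, -∞, -∞]
  [-26, -39, -50]
Key observation: the optimum is the walk 2->2->2->2->1->0, with weight (-10) + (-10) + (-10) + 1 + 3 = -26.
Optimal value attained by: walk 2->2->2->2->1->0.
Answer: (W^⊗5)[2][0] = -26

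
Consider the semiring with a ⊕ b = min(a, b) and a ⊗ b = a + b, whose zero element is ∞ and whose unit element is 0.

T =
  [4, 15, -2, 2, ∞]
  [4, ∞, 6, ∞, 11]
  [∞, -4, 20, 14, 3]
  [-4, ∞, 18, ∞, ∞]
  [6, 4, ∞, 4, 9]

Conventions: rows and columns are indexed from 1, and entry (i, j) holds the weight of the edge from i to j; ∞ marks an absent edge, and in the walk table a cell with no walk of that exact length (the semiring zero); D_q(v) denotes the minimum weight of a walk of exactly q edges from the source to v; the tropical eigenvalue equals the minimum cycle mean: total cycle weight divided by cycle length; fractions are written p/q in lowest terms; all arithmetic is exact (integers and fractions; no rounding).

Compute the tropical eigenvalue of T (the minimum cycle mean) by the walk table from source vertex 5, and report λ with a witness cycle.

q=0: [∞, ∞, ∞, ∞, 0]
q=1: [6, 4, ∞, 4, 9]
q=2: [0, 13, 4, 8, 15]
q=3: [4, 0, -2, 2, 7]
q=4: [-2, -6, 2, 6, 1]
q=5: [-2, -2, -4, 0, 5]
Optimal cycle mean attained by: cycle 1->4->1, total 2 + (-4), length 2.
Answer: λ = -1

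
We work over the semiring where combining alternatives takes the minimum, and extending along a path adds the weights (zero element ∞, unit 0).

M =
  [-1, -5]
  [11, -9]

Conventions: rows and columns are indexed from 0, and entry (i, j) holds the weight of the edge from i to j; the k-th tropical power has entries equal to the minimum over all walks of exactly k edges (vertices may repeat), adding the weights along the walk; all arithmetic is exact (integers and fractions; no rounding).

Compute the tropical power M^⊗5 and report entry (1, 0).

M^⊗2:
  [-2, -14]
  [2, -18]
M^⊗3:
  [-3, -23]
  [-7, -27]
M^⊗4:
  [-12, -32]
  [-16, -36]
M^⊗5:
  [-21, -41]
  [-25, -45]
Key observation: the optimum is the walk 1->1->1->1->1->0, with weight (-9) + (-9) + (-9) + (-9) + 11 = -25.
Optimal value attained by: walk 1->1->1->1->1->0.
Answer: (M^⊗5)[1][0] = -25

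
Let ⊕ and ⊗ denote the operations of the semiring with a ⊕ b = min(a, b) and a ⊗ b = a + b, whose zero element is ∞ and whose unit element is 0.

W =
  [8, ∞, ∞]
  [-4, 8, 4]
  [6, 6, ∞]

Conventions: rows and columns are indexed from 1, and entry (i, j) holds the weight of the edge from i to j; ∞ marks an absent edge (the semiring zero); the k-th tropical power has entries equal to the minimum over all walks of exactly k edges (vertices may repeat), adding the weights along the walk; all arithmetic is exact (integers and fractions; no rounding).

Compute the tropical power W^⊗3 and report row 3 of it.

W^⊗2:
  [16, ∞, ∞]
  [4, 10, 12]
  [2, 14, 10]
W^⊗3:
  [24, ∞, ∞]
  [6, 18, 14]
  [10, 16, 18]
Answer: row 3 of W^⊗3 = [10, 16, 18]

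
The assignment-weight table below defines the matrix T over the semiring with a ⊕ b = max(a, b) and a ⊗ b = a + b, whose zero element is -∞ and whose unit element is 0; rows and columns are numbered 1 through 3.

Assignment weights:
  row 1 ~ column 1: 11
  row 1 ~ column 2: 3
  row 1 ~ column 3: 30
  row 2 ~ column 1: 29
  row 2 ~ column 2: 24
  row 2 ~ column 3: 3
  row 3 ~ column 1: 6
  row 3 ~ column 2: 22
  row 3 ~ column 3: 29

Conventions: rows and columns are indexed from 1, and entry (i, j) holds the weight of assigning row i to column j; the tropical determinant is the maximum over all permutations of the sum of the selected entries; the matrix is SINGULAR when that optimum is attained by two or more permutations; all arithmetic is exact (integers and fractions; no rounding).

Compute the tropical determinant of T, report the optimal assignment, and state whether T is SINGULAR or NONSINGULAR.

σ = (1, 2, 3): 11 + 24 + 29 = 64
σ = (1, 3, 2): 11 + 3 + 22 = 36
σ = (2, 1, 3): 3 + 29 + 29 = 61
σ = (2, 3, 1): 3 + 3 + 6 = 12
σ = (3, 1, 2): 30 + 29 + 22 = 81
σ = (3, 2, 1): 30 + 24 + 6 = 60
Optimal value attained by: σ = (3, 1, 2).
Answer: det⊕(T) = 81; verdict: NONSINGULAR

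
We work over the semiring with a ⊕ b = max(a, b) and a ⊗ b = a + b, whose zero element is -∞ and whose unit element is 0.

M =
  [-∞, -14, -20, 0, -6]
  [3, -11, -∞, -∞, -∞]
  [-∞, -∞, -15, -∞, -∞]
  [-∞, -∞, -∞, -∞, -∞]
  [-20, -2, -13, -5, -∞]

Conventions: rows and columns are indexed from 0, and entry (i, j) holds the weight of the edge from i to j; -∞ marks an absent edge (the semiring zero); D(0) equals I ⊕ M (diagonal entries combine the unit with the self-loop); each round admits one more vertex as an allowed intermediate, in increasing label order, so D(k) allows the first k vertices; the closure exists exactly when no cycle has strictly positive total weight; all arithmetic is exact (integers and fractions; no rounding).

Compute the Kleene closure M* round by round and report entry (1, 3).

D(0):
  [0, -14, -20, 0, -6]
  [3, 0, -∞, -∞, -∞]
  [-∞, -∞, 0, -∞, -∞]
  [-∞, -∞, -∞, 0, -∞]
  [-20, -2, -13, -5, 0]
D(1):
  [0, -14, -20, 0, -6]
  [3, 0, -17, 3, -3]
  [-∞, -∞, 0, -∞, -∞]
  [-∞, -∞, -∞, 0, -∞]
  [-20, -2, -13, -5, 0]
D(2):
  [0, -14, -20, 0, -6]
  [3, 0, -17, 3, -3]
  [-∞, -∞, 0, -∞, -∞]
  [-∞, -∞, -∞, 0, -∞]
  [1, -2, -13, 1, 0]
D(3):
  [0, -14, -20, 0, -6]
  [3, 0, -17, 3, -3]
  [-∞, -∞, 0, -∞, -∞]
  [-∞, -∞, -∞, 0, -∞]
  [1, -2, -13, 1, 0]
D(4):
  [0, -14, -20, 0, -6]
  [3, 0, -17, 3, -3]
  [-∞, -∞, 0, -∞, -∞]
  [-∞, -∞, -∞, 0, -∞]
  [1, -2, -13, 1, 0]
D(5):
  [0, -8, -19, 0, -6]
  [3, 0, -16, 3, -3]
  [-∞, -∞, 0, -∞, -∞]
  [-∞, -∞, -∞, 0, -∞]
  [1, -2, -13, 1, 0]
Answer: M*[1][3] = 3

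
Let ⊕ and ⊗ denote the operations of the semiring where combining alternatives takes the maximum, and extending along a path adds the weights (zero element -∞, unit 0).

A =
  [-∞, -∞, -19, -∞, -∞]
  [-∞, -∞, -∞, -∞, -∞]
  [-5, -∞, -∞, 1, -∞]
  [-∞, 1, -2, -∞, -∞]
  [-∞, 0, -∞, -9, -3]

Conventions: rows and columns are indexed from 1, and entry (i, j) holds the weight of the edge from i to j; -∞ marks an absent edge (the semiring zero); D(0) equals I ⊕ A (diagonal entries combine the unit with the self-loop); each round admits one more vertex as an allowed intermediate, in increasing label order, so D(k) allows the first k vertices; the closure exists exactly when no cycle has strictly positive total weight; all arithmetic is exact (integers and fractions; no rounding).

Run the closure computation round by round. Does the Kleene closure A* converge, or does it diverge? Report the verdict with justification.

D(0):
  [0, -∞, -19, -∞, -∞]
  [-∞, 0, -∞, -∞, -∞]
  [-5, -∞, 0, 1, -∞]
  [-∞, 1, -2, 0, -∞]
  [-∞, 0, -∞, -9, 0]
D(1):
  [0, -∞, -19, -∞, -∞]
  [-∞, 0, -∞, -∞, -∞]
  [-5, -∞, 0, 1, -∞]
  [-∞, 1, -2, 0, -∞]
  [-∞, 0, -∞, -9, 0]
D(2):
  [0, -∞, -19, -∞, -∞]
  [-∞, 0, -∞, -∞, -∞]
  [-5, -∞, 0, 1, -∞]
  [-∞, 1, -2, 0, -∞]
  [-∞, 0, -∞, -9, 0]
D(3):
  [0, -∞, -19, -18, -∞]
  [-∞, 0, -∞, -∞, -∞]
  [-5, -∞, 0, 1, -∞]
  [-7, 1, -2, 0, -∞]
  [-∞, 0, -∞, -9, 0]
D(4):
  [0, -17, -19, -18, -∞]
  [-∞, 0, -∞, -∞, -∞]
  [-5, 2, 0, 1, -∞]
  [-7, 1, -2, 0, -∞]
  [-16, 0, -11, -9, 0]
D(5):
  [0, -17, -19, -18, -∞]
  [-∞, 0, -∞, -∞, -∞]
  [-5, 2, 0, 1, -∞]
  [-7, 1, -2, 0, -∞]
  [-16, 0, -11, -9, 0]
Key observation: every diagonal entry stays at the unit through all rounds, so no improving cycle exists.
Answer: CONVERGES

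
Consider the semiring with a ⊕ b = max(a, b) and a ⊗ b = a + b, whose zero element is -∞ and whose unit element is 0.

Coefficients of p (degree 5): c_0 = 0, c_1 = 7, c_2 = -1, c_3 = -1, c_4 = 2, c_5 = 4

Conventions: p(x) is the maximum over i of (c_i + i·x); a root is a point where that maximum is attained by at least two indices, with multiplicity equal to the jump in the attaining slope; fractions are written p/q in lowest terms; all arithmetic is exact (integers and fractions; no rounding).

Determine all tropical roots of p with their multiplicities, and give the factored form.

hull edge (i=0, c=0) to (i=1, c=7): slope 7, span 1
hull edge (i=1, c=7) to (i=5, c=4): slope -3/4, span 4
Factored form: p(x) = 4 ⊗ (x ⊕ (-7)) ⊗ (x ⊕ 3/4) ⊗ (x ⊕ 3/4) ⊗ (x ⊕ 3/4) ⊗ (x ⊕ 3/4)
Answer: roots = -7 (mult 1), 3/4 (mult 4)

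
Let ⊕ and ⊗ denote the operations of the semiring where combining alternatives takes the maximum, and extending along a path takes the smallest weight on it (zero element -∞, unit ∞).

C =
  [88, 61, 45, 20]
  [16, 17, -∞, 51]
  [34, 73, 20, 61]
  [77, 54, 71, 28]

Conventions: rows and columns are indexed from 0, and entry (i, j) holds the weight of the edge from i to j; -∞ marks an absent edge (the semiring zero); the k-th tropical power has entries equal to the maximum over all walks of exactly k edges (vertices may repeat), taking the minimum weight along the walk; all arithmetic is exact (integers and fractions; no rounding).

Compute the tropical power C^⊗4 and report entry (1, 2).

C^⊗2:
  [88, 61, 45, 51]
  [51, 51, 51, 28]
  [61, 54, 61, 51]
  [77, 71, 45, 61]
C^⊗3:
  [88, 61, 51, 51]
  [51, 51, 45, 51]
  [61, 61, 51, 61]
  [77, 61, 61, 51]
C^⊗4:
  [88, 61, 51, 51]
  [51, 51, 51, 51]
  [61, 61, 61, 51]
  [77, 61, 51, 61]
Key observation: the optimum is the walk 1->3->2->3->2, with weight 51 min 71 min 61 min 71 = 51.
Optimal value attained by: walk 1->3->2->3->2.
Answer: (C^⊗4)[1][2] = 51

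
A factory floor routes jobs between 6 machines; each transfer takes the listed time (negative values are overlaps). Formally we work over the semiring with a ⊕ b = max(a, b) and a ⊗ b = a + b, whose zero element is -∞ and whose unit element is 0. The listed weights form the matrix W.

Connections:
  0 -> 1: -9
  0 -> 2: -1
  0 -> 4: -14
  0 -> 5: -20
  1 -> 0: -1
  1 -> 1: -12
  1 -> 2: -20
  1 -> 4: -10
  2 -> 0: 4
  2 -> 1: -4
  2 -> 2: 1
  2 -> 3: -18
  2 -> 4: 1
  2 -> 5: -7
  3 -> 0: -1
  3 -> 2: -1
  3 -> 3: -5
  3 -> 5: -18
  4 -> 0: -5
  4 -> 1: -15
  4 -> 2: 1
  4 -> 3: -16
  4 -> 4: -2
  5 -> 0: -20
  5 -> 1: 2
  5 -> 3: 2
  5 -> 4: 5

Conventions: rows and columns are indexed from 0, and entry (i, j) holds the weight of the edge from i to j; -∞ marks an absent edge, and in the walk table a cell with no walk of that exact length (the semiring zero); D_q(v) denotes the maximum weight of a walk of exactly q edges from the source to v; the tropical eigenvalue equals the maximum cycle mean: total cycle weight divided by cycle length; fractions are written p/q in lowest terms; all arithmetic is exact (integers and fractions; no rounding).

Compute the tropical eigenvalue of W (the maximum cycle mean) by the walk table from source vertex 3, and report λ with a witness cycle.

q=0: [-∞, -∞, -∞, 0, -∞, -∞]
q=1: [-1, -∞, -1, -5, -∞, -18]
q=2: [3, -5, 0, -10, 0, -8]
q=3: [4, -4, 2, -6, 1, -7]
q=4: [6, -2, 3, -5, 3, -5]
q=5: [7, -1, 5, -3, 4, -4]
q=6: [9, 1, 6, -2, 6, -2]
Optimal cycle mean attained by: cycle 0->2->0, total (-1) + 4, length 2.
Answer: λ = 3/2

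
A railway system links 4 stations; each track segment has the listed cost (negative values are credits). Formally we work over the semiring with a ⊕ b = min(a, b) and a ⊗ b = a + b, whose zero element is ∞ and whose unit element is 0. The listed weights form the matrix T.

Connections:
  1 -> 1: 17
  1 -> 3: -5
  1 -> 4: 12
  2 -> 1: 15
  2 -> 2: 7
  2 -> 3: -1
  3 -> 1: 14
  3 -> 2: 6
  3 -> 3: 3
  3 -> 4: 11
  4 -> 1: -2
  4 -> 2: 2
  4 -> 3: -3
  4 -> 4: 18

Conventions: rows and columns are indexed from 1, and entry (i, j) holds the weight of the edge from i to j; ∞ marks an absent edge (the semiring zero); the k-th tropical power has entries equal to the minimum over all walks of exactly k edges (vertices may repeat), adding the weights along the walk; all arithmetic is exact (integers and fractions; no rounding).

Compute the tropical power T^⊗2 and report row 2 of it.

T^⊗2:
  [9, 1, -2, 6]
  [13, 5, 2, 10]
  [9, 9, 5, 14]
  [11, 3, -7, 8]
Answer: row 2 of T^⊗2 = [13, 5, 2, 10]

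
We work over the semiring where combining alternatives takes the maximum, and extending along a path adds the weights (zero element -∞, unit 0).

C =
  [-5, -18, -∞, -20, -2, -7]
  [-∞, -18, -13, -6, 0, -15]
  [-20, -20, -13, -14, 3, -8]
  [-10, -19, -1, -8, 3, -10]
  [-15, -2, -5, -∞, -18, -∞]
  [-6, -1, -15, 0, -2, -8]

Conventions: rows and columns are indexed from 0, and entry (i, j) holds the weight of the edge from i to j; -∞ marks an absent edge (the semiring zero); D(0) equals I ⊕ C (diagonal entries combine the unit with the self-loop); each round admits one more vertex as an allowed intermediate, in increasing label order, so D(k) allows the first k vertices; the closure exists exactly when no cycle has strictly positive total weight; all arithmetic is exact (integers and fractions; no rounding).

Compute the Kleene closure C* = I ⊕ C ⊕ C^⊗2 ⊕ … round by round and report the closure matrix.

D(0):
  [0, -18, -∞, -20, -2, -7]
  [-∞, 0, -13, -6, 0, -15]
  [-20, -20, 0, -14, 3, -8]
  [-10, -19, -1, 0, 3, -10]
  [-15, -2, -5, -∞, 0, -∞]
  [-6, -1, -15, 0, -2, 0]
D(1):
  [0, -18, -∞, -20, -2, -7]
  [-∞, 0, -13, -6, 0, -15]
  [-20, -20, 0, -14, 3, -8]
  [-10, -19, -1, 0, 3, -10]
  [-15, -2, -5, -35, 0, -22]
  [-6, -1, -15, 0, -2, 0]
D(2):
  [0, -18, -31, -20, -2, -7]
  [-∞, 0, -13, -6, 0, -15]
  [-20, -20, 0, -14, 3, -8]
  [-10, -19, -1, 0, 3, -10]
  [-15, -2, -5, -8, 0, -17]
  [-6, -1, -14, 0, -1, 0]
D(3):
  [0, -18, -31, -20, -2, -7]
  [-33, 0, -13, -6, 0, -15]
  [-20, -20, 0, -14, 3, -8]
  [-10, -19, -1, 0, 3, -9]
  [-15, -2, -5, -8, 0, -13]
  [-6, -1, -14, 0, -1, 0]
D(4):
  [0, -18, -21, -20, -2, -7]
  [-16, 0, -7, -6, 0, -15]
  [-20, -20, 0, -14, 3, -8]
  [-10, -19, -1, 0, 3, -9]
  [-15, -2, -5, -8, 0, -13]
  [-6, -1, -1, 0, 3, 0]
D(5):
  [0, -4, -7, -10, -2, -7]
  [-15, 0, -5, -6, 0, -13]
  [-12, 1, 0, -5, 3, -8]
  [-10, 1, -1, 0, 3, -9]
  [-15, -2, -5, -8, 0, -13]
  [-6, 1, -1, 0, 3, 0]
D(6):
  [0, -4, -7, -7, -2, -7]
  [-15, 0, -5, -6, 0, -13]
  [-12, 1, 0, -5, 3, -8]
  [-10, 1, -1, 0, 3, -9]
  [-15, -2, -5, -8, 0, -13]
  [-6, 1, -1, 0, 3, 0]
Answer: C* = [[0, -4, -7, -7, -2, -7], [-15, 0, -5, -6, 0, -13], [-12, 1, 0, -5, 3, -8], [-10, 1, -1, 0, 3, -9], [-15, -2, -5, -8, 0, -13], [-6, 1, -1, 0, 3, 0]]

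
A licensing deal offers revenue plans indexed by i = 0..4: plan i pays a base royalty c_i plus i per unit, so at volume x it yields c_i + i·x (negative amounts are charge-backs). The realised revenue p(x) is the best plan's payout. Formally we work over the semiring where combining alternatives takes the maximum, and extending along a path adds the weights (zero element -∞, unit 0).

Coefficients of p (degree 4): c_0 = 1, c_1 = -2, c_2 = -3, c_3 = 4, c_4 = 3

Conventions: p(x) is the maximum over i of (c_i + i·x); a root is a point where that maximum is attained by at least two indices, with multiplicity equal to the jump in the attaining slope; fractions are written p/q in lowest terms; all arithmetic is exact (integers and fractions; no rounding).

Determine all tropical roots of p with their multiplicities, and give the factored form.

hull edge (i=0, c=1) to (i=3, c=4): slope 1, span 3
hull edge (i=3, c=4) to (i=4, c=3): slope -1, span 1
Factored form: p(x) = 3 ⊗ (x ⊕ (-1)) ⊗ (x ⊕ (-1)) ⊗ (x ⊕ (-1)) ⊗ (x ⊕ 1)
Answer: roots = -1 (mult 3), 1 (mult 1)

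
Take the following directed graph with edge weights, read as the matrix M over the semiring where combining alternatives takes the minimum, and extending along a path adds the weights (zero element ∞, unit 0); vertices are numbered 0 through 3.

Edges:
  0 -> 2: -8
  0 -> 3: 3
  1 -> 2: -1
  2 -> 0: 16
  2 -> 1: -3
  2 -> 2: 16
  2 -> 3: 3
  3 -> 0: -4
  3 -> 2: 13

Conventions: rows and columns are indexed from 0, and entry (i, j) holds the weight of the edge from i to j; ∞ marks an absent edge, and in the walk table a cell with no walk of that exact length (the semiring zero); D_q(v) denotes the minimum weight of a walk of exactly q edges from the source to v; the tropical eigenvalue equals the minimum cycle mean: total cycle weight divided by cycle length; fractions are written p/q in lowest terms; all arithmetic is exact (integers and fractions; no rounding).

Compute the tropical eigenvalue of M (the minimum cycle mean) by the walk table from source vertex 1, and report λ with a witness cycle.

q=0: [∞, 0, ∞, ∞]
q=1: [∞, ∞, -1, ∞]
q=2: [15, -4, 15, 2]
q=3: [-2, 12, -5, 18]
q=4: [11, -8, -10, -2]
Optimal cycle mean attained by: cycle 0->2->3->0, total (-8) + 3 + (-4), length 3.
Answer: λ = -3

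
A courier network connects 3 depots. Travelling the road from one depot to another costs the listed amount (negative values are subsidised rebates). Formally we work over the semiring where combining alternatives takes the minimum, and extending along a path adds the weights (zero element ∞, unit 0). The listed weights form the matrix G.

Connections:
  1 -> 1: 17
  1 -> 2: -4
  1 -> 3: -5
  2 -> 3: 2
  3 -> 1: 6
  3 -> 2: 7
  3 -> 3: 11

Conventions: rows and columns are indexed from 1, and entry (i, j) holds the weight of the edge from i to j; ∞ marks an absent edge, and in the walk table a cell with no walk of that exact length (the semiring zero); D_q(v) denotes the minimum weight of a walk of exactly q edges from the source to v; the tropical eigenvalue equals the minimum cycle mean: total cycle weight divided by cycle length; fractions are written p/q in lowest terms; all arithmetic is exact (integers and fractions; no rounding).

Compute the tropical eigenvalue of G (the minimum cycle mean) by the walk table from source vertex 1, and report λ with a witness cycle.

q=0: [0, ∞, ∞]
q=1: [17, -4, -5]
q=2: [1, 2, -2]
q=3: [4, -3, -4]
Optimal cycle mean attained by: cycle 1->3->1, total (-5) + 6, length 2.
Answer: λ = 1/2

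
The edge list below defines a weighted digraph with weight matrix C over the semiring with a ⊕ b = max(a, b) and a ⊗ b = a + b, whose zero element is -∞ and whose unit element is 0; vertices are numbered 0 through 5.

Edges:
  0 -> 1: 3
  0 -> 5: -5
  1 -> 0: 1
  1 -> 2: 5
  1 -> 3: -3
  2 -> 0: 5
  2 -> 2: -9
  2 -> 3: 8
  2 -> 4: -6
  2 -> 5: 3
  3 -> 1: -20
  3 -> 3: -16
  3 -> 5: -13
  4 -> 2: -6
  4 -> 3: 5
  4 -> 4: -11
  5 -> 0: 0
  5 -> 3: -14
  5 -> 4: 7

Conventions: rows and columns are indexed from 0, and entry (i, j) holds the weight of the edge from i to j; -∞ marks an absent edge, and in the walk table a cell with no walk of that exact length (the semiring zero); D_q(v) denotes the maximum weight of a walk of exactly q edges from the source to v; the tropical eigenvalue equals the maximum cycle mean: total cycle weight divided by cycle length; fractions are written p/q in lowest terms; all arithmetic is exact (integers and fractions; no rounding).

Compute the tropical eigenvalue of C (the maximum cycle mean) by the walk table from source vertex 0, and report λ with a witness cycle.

q=0: [0, -∞, -∞, -∞, -∞, -∞]
q=1: [-∞, 3, -∞, -∞, -∞, -5]
q=2: [4, -∞, 8, 0, 2, -∞]
q=3: [13, 7, -1, 16, 2, 11]
q=4: [11, 16, 12, 7, 18, 8]
q=5: [17, 14, 21, 23, 15, 15]
q=6: [26, 20, 19, 29, 22, 24]
Optimal cycle mean attained by: cycle 0->1->2->0, total 3 + 5 + 5, length 3.
Answer: λ = 13/3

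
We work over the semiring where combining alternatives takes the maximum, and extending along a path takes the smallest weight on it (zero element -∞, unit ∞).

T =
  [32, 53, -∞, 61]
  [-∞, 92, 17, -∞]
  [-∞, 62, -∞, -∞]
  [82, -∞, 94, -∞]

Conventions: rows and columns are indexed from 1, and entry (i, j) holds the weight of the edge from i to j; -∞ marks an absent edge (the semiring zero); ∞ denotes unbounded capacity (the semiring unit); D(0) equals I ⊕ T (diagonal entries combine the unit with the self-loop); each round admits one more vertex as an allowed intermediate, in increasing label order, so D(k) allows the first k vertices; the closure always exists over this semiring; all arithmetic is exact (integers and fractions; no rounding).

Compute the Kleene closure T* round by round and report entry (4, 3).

D(0):
  [∞, 53, -∞, 61]
  [-∞, ∞, 17, -∞]
  [-∞, 62, ∞, -∞]
  [82, -∞, 94, ∞]
D(1):
  [∞, 53, -∞, 61]
  [-∞, ∞, 17, -∞]
  [-∞, 62, ∞, -∞]
  [82, 53, 94, ∞]
D(2):
  [∞, 53, 17, 61]
  [-∞, ∞, 17, -∞]
  [-∞, 62, ∞, -∞]
  [82, 53, 94, ∞]
D(3):
  [∞, 53, 17, 61]
  [-∞, ∞, 17, -∞]
  [-∞, 62, ∞, -∞]
  [82, 62, 94, ∞]
D(4):
  [∞, 61, 61, 61]
  [-∞, ∞, 17, -∞]
  [-∞, 62, ∞, -∞]
  [82, 62, 94, ∞]
Answer: T*[4][3] = 94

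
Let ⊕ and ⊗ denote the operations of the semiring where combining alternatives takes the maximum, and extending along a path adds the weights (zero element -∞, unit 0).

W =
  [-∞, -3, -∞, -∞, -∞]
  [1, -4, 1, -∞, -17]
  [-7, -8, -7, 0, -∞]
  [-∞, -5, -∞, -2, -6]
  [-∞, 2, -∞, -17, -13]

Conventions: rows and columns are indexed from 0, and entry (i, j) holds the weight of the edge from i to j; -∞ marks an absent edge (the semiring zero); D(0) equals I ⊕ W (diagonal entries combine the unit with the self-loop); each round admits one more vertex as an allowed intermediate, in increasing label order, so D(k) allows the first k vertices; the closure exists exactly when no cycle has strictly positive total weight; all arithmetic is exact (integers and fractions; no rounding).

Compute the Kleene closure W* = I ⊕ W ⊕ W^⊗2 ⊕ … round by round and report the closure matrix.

D(0):
  [0, -3, -∞, -∞, -∞]
  [1, 0, 1, -∞, -17]
  [-7, -8, 0, 0, -∞]
  [-∞, -5, -∞, 0, -6]
  [-∞, 2, -∞, -17, 0]
D(1):
  [0, -3, -∞, -∞, -∞]
  [1, 0, 1, -∞, -17]
  [-7, -8, 0, 0, -∞]
  [-∞, -5, -∞, 0, -6]
  [-∞, 2, -∞, -17, 0]
D(2):
  [0, -3, -2, -∞, -20]
  [1, 0, 1, -∞, -17]
  [-7, -8, 0, 0, -25]
  [-4, -5, -4, 0, -6]
  [3, 2, 3, -17, 0]
D(3):
  [0, -3, -2, -2, -20]
  [1, 0, 1, 1, -17]
  [-7, -8, 0, 0, -25]
  [-4, -5, -4, 0, -6]
  [3, 2, 3, 3, 0]
D(4):
  [0, -3, -2, -2, -8]
  [1, 0, 1, 1, -5]
  [-4, -5, 0, 0, -6]
  [-4, -5, -4, 0, -6]
  [3, 2, 3, 3, 0]
D(5):
  [0, -3, -2, -2, -8]
  [1, 0, 1, 1, -5]
  [-3, -4, 0, 0, -6]
  [-3, -4, -3, 0, -6]
  [3, 2, 3, 3, 0]
Answer: W* = [[0, -3, -2, -2, -8], [1, 0, 1, 1, -5], [-3, -4, 0, 0, -6], [-3, -4, -3, 0, -6], [3, 2, 3, 3, 0]]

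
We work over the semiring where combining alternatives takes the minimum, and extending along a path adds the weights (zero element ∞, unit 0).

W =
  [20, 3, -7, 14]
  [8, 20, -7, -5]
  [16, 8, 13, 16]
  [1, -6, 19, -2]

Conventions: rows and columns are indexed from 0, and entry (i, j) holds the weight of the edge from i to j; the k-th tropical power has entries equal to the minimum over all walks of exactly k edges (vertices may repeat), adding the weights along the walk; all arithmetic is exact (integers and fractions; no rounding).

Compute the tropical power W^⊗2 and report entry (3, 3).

W^⊗2:
  [9, 1, -4, -2]
  [-4, -11, 1, -7]
  [16, 10, 1, 3]
  [-1, -8, -13, -11]
Key observation: the optimum is the walk 3->1->3, with weight (-6) + (-5) = -11.
Optimal value attained by: walk 3->1->3.
Answer: (W^⊗2)[3][3] = -11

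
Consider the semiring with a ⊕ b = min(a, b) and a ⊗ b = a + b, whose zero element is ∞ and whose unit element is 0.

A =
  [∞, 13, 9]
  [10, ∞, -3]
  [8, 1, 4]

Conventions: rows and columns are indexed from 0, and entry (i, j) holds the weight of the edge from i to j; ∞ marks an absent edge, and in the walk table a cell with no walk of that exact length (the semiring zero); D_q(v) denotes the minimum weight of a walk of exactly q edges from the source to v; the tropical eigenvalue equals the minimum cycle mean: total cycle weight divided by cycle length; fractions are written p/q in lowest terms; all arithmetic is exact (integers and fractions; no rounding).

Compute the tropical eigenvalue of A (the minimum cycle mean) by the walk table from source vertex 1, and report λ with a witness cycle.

q=0: [∞, 0, ∞]
q=1: [10, ∞, -3]
q=2: [5, -2, 1]
q=3: [8, 2, -5]
Optimal cycle mean attained by: cycle 1->2->1, total (-3) + 1, length 2.
Answer: λ = -1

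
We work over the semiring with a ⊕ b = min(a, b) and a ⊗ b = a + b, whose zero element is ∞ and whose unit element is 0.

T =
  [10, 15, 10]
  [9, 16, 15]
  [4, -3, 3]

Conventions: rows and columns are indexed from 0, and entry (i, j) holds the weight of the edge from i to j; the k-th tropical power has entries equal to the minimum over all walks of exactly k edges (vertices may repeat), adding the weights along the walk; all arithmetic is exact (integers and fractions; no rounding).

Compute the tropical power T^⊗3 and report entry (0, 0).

T^⊗2:
  [14, 7, 13]
  [19, 12, 18]
  [6, 0, 6]
T^⊗3:
  [16, 10, 16]
  [21, 15, 21]
  [9, 3, 9]
Key observation: the optimum is the walk 0->2->1->0, with weight 10 + (-3) + 9 = 16.
Optimal value attained by: walk 0->2->1->0.
Answer: (T^⊗3)[0][0] = 16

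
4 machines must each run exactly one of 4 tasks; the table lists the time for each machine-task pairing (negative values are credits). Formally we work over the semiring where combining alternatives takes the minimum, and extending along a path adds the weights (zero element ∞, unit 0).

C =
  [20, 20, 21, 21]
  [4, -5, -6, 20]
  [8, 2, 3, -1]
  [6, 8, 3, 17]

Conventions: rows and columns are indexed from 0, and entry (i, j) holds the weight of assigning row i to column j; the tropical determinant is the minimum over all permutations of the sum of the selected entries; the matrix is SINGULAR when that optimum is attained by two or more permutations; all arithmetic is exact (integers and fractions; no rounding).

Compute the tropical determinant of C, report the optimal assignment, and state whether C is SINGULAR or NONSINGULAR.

σ = (0, 1, 2, 3): 20 + (-5) + 3 + 17 = 35
σ = (0, 1, 3, 2): 20 + (-5) + (-1) + 3 = 17
σ = (0, 2, 1, 3): 20 + (-6) + 2 + 17 = 33
σ = (0, 2, 3, 1): 20 + (-6) + (-1) + 8 = 21
σ = (0, 3, 1, 2): 20 + 20 + 2 + 3 = 45
σ = (0, 3, 2, 1): 20 + 20 + 3 + 8 = 51
σ = (1, 0, 2, 3): 20 + 4 + 3 + 17 = 44
σ = (1, 0, 3, 2): 20 + 4 + (-1) + 3 = 26
σ = (1, 2, 0, 3): 20 + (-6) + 8 + 17 = 39
σ = (1, 2, 3, 0): 20 + (-6) + (-1) + 6 = 19
σ = (1, 3, 0, 2): 20 + 20 + 8 + 3 = 51
σ = (1, 3, 2, 0): 20 + 20 + 3 + 6 = 49
σ = (2, 0, 1, 3): 21 + 4 + 2 + 17 = 44
σ = (2, 0, 3, 1): 21 + 4 + (-1) + 8 = 32
σ = (2, 1, 0, 3): 21 + (-5) + 8 + 17 = 41
σ = (2, 1, 3, 0): 21 + (-5) + (-1) + 6 = 21
σ = (2, 3, 0, 1): 21 + 20 + 8 + 8 = 57
σ = (2, 3, 1, 0): 21 + 20 + 2 + 6 = 49
σ = (3, 0, 1, 2): 21 + 4 + 2 + 3 = 30
σ = (3, 0, 2, 1): 21 + 4 + 3 + 8 = 36
σ = (3, 1, 0, 2): 21 + (-5) + 8 + 3 = 27
σ = (3, 1, 2, 0): 21 + (-5) + 3 + 6 = 25
σ = (3, 2, 0, 1): 21 + (-6) + 8 + 8 = 31
σ = (3, 2, 1, 0): 21 + (-6) + 2 + 6 = 23
Optimal value attained by: σ = (0, 1, 3, 2).
Answer: det⊕(C) = 17; verdict: NONSINGULAR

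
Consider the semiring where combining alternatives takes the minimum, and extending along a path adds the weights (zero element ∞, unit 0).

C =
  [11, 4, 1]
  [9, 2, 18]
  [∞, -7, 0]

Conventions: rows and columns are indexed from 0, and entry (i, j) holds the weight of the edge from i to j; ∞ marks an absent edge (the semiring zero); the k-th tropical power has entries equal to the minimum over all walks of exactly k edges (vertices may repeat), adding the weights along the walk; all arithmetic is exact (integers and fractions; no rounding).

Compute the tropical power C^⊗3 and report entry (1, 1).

C^⊗2:
  [13, -6, 1]
  [11, 4, 10]
  [2, -7, 0]
C^⊗3:
  [3, -6, 1]
  [13, 3, 10]
  [2, -7, 0]
Key observation: the optimum is the walk 1->0->2->1, with weight 9 + 1 + (-7) = 3.
Optimal value attained by: walk 1->0->2->1.
Answer: (C^⊗3)[1][1] = 3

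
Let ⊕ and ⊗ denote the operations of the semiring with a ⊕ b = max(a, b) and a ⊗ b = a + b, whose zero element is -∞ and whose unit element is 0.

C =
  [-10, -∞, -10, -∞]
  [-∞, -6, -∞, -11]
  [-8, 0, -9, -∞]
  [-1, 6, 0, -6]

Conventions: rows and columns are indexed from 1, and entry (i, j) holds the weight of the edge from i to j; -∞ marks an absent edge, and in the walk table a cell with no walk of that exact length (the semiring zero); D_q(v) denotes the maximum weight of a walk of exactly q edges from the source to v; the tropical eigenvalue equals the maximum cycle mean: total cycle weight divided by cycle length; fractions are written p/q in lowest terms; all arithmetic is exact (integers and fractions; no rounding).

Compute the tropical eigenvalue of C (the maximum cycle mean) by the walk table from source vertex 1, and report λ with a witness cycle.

q=0: [0, -∞, -∞, -∞]
q=1: [-10, -∞, -10, -∞]
q=2: [-18, -10, -19, -∞]
q=3: [-27, -16, -28, -21]
q=4: [-22, -15, -21, -27]
Optimal cycle mean attained by: cycle 2->4->2, total (-11) + 6, length 2.
Answer: λ = -5/2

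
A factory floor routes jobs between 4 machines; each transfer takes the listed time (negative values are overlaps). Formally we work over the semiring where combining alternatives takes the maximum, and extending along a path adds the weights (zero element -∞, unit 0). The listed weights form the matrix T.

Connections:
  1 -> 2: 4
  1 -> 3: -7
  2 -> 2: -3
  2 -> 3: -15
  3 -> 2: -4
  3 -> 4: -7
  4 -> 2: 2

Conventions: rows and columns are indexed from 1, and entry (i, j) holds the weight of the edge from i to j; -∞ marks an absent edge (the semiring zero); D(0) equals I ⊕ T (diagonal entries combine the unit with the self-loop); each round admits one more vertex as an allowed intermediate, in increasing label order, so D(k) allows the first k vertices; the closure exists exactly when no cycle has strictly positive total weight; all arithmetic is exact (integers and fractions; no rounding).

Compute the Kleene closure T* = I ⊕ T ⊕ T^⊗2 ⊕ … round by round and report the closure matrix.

D(0):
  [0, 4, -7, -∞]
  [-∞, 0, -15, -∞]
  [-∞, -4, 0, -7]
  [-∞, 2, -∞, 0]
D(1):
  [0, 4, -7, -∞]
  [-∞, 0, -15, -∞]
  [-∞, -4, 0, -7]
  [-∞, 2, -∞, 0]
D(2):
  [0, 4, -7, -∞]
  [-∞, 0, -15, -∞]
  [-∞, -4, 0, -7]
  [-∞, 2, -13, 0]
D(3):
  [0, 4, -7, -14]
  [-∞, 0, -15, -22]
  [-∞, -4, 0, -7]
  [-∞, 2, -13, 0]
D(4):
  [0, 4, -7, -14]
  [-∞, 0, -15, -22]
  [-∞, -4, 0, -7]
  [-∞, 2, -13, 0]
Answer: T* = [[0, 4, -7, -14], [-∞, 0, -15, -22], [-∞, -4, 0, -7], [-∞, 2, -13, 0]]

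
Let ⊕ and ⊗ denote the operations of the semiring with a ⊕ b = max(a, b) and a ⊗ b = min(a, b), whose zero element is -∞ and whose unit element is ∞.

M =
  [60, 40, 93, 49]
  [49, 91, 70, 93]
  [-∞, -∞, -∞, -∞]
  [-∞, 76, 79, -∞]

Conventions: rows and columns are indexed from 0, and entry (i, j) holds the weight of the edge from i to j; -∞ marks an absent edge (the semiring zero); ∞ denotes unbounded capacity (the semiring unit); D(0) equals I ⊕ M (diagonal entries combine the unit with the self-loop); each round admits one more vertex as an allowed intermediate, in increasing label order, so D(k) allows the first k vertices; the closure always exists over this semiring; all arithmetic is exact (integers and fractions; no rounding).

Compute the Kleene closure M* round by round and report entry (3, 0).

D(0):
  [∞, 40, 93, 49]
  [49, ∞, 70, 93]
  [-∞, -∞, ∞, -∞]
  [-∞, 76, 79, ∞]
D(1):
  [∞, 40, 93, 49]
  [49, ∞, 70, 93]
  [-∞, -∞, ∞, -∞]
  [-∞, 76, 79, ∞]
D(2):
  [∞, 40, 93, 49]
  [49, ∞, 70, 93]
  [-∞, -∞, ∞, -∞]
  [49, 76, 79, ∞]
D(3):
  [∞, 40, 93, 49]
  [49, ∞, 70, 93]
  [-∞, -∞, ∞, -∞]
  [49, 76, 79, ∞]
D(4):
  [∞, 49, 93, 49]
  [49, ∞, 79, 93]
  [-∞, -∞, ∞, -∞]
  [49, 76, 79, ∞]
Answer: M*[3][0] = 49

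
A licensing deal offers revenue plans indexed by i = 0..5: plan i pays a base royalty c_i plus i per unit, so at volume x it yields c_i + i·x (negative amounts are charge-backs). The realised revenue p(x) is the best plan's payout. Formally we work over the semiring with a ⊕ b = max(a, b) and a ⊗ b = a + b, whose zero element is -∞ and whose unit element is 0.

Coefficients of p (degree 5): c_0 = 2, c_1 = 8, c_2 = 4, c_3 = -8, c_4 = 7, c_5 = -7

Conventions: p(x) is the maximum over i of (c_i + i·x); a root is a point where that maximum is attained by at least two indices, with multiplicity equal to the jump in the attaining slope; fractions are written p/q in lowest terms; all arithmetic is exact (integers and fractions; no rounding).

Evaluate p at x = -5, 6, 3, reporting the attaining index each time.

p(-5) = max(2+0·(-5)=2, 8+1·(-5)=3, 4+2·(-5)=-6, -8+3·(-5)=-23, 7+4·(-5)=-13, -7+5·(-5)=-32) = 3 (attained by i=1)
p(6) = max(2+0·6=2, 8+1·6=14, 4+2·6=16, -8+3·6=10, 7+4·6=31, -7+5·6=23) = 31 (attained by i=4)
p(3) = max(2+0·3=2, 8+1·3=11, 4+2·3=10, -8+3·3=1, 7+4·3=19, -7+5·3=8) = 19 (attained by i=4)
Answer: p(-5) = 3; p(6) = 31; p(3) = 19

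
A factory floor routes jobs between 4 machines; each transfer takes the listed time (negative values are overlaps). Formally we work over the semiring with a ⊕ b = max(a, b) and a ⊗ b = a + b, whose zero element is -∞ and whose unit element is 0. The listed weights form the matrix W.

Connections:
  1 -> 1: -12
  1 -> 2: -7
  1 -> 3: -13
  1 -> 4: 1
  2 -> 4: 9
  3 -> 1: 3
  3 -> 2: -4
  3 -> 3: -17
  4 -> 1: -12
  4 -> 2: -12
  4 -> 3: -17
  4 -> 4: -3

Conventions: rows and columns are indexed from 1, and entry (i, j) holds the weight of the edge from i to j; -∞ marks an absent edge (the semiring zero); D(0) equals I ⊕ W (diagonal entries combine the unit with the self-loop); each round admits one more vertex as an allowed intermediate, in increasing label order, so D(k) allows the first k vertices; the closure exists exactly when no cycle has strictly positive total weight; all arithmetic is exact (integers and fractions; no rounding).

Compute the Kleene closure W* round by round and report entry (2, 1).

D(0):
  [0, -7, -13, 1]
  [-∞, 0, -∞, 9]
  [3, -4, 0, -∞]
  [-12, -12, -17, 0]
D(1):
  [0, -7, -13, 1]
  [-∞, 0, -∞, 9]
  [3, -4, 0, 4]
  [-12, -12, -17, 0]
D(2):
  [0, -7, -13, 2]
  [-∞, 0, -∞, 9]
  [3, -4, 0, 5]
  [-12, -12, -17, 0]
D(3):
  [0, -7, -13, 2]
  [-∞, 0, -∞, 9]
  [3, -4, 0, 5]
  [-12, -12, -17, 0]
D(4):
  [0, -7, -13, 2]
  [-3, 0, -8, 9]
  [3, -4, 0, 5]
  [-12, -12, -17, 0]
Answer: W*[2][1] = -3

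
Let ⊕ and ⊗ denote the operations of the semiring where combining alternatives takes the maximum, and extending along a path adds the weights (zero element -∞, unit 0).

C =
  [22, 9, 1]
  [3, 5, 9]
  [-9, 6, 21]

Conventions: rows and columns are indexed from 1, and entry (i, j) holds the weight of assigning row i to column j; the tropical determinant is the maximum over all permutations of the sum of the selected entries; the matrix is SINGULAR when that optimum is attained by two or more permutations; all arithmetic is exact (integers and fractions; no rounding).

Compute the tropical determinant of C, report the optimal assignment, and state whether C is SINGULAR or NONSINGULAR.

σ = (1, 2, 3): 22 + 5 + 21 = 48
σ = (1, 3, 2): 22 + 9 + 6 = 37
σ = (2, 1, 3): 9 + 3 + 21 = 33
σ = (2, 3, 1): 9 + 9 + (-9) = 9
σ = (3, 1, 2): 1 + 3 + 6 = 10
σ = (3, 2, 1): 1 + 5 + (-9) = -3
Optimal value attained by: σ = (1, 2, 3).
Answer: det⊕(C) = 48; verdict: NONSINGULAR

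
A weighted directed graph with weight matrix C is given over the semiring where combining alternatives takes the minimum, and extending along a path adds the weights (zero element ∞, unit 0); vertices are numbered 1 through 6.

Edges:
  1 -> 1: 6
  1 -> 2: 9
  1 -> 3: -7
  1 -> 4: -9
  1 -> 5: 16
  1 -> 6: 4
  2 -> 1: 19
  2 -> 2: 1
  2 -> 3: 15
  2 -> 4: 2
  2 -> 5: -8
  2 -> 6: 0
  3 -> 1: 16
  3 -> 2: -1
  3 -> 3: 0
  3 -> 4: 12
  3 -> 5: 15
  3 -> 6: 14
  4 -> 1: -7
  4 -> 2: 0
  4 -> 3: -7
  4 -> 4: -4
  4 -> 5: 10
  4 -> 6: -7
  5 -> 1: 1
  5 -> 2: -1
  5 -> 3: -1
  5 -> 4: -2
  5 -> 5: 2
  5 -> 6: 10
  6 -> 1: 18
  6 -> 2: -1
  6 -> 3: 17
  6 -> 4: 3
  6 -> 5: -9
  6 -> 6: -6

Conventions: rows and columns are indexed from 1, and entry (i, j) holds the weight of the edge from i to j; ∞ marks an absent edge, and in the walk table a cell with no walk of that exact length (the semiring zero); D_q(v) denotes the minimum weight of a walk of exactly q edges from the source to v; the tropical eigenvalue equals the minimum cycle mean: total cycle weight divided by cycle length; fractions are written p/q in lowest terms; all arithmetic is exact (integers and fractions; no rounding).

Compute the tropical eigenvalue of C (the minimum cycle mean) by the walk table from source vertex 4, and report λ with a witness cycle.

q=0: [∞, ∞, ∞, 0, ∞, ∞]
q=1: [-7, 0, -7, -4, 10, -7]
q=2: [-11, -8, -14, -16, -16, -13]
q=3: [-23, -17, -23, -20, -22, -23]
q=4: [-27, -24, -30, -32, -32, -29]
q=5: [-39, -33, -39, -36, -38, -39]
q=6: [-43, -40, -46, -48, -48, -45]
Optimal cycle mean attained by: cycle 1->4->1, total (-9) + (-7), length 2.
Answer: λ = -8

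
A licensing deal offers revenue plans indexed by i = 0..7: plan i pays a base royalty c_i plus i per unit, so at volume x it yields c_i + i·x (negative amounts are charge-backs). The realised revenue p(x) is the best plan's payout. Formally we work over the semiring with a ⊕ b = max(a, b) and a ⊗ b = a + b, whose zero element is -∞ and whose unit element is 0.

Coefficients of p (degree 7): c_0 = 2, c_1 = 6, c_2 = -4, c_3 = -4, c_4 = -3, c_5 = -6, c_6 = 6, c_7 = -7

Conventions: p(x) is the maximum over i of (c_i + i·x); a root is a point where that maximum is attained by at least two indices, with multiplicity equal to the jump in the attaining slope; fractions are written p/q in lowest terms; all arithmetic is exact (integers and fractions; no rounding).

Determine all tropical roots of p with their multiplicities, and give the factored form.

hull edge (i=0, c=2) to (i=1, c=6): slope 4, span 1
hull edge (i=1, c=6) to (i=6, c=6): slope 0, span 5
hull edge (i=6, c=6) to (i=7, c=-7): slope -13, span 1
Factored form: p(x) = -7 ⊗ (x ⊕ (-4)) ⊗ (x ⊕ 0) ⊗ (x ⊕ 0) ⊗ (x ⊕ 0) ⊗ (x ⊕ 0) ⊗ (x ⊕ 0) ⊗ (x ⊕ 13)
Answer: roots = -4 (mult 1), 0 (mult 5), 13 (mult 1)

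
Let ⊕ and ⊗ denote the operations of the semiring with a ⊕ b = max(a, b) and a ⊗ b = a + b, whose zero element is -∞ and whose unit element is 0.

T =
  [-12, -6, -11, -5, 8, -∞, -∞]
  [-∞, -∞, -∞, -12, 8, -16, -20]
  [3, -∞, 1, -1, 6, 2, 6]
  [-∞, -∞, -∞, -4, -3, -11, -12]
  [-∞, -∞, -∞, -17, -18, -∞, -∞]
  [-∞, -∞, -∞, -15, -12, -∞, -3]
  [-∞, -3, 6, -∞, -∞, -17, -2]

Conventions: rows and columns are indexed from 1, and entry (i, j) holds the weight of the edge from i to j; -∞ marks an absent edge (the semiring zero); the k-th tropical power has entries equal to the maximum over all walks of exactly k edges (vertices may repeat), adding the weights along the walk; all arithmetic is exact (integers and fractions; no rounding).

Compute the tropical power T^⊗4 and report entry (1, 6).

T^⊗2:
  [-8, -18, -10, -9, 2, -9, -5]
  [-∞, -23, -14, -9, -10, -23, -19]
  [4, 3, 12, 0, 11, 3, 7]
  [-∞, -15, -6, -8, -7, -15, -14]
  [-∞, -∞, -∞, -21, -20, -28, -29]
  [-∞, -6, 3, -19, -18, -20, -5]
  [9, -5, 7, 5, 12, 8, 12]
T^⊗3:
  [-7, -8, 1, -11, 0, -8, -4]
  [-11, -22, -13, -13, -8, -12, -8]
  [15, 4, 13, 11, 18, 14, 18]
  [-3, -17, -5, -7, 0, -4, 0]
  [-∞, -32, -23, -25, -24, -32, -31]
  [6, -8, 4, 2, 9, 5, 9]
  [10, 9, 18, 6, 17, 9, 13]
T^⊗4:
  [4, -7, 2, 0, 7, 3, 7]
  [-10, -11, -2, -14, -3, -11, -7]
  [16, 15, 24, 12, 23, 15, 19]
  [-2, -3, 6, -6, 5, -3, 1]
  [-20, -34, -22, -24, -17, -21, -17]
  [7, 6, 15, 3, 14, 6, 10]
  [21, 10, 19, 17, 24, 20, 24]
Key observation: the optimum is the walk 1->3->7->3->6, with weight (-11) + 6 + 6 + 2 = 3.
Optimal value attained by: walk 1->3->7->3->6.
Answer: (T^⊗4)[1][6] = 3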